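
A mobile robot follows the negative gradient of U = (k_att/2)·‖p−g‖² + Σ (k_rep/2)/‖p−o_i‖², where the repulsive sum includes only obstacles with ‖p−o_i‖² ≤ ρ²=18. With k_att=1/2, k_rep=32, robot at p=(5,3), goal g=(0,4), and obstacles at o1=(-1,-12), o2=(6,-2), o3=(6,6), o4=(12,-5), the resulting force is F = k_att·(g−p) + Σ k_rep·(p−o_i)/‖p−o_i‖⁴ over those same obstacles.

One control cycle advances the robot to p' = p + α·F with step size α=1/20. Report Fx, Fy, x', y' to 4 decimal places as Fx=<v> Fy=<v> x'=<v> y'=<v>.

Fx=-2.8200 Fy=-0.4600 x'=4.8590 y'=2.9770

F_att = 1/2·(g−p) = 1/2·(-5,1) = (-2.5000,0.5000)
o1: d²=261 > ρ²=18 → inactive
o2: d²=26 > ρ²=18 → inactive
o3: d²=10 ≤ ρ²=18; F_rep = 32·(-1,-3)/10² = (-0.3200,-0.9600)
o4: d²=113 > ρ²=18 → inactive
F = F_att + ΣF_rep = (-2.8200,-0.4600)
p' = p + 1/20·F = (4.8590,2.9770)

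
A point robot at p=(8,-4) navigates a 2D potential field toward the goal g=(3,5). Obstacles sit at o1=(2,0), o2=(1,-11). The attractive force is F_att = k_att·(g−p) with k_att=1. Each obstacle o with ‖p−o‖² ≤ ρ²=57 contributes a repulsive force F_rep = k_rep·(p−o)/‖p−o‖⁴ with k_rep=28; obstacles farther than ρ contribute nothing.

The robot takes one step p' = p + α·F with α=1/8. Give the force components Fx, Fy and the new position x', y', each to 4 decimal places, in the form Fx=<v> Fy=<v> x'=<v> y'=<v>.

F_att = 1·(g−p) = 1·(-5,9) = (-5.0000,9.0000)
o1: d²=52 ≤ ρ²=57; F_rep = 28·(6,-4)/52² = (0.0621,-0.0414)
o2: d²=98 > ρ²=57 → inactive
F = F_att + ΣF_rep = (-4.9379,8.9586)
p' = p + 1/8·F = (7.3828,-2.8802)

Fx=-4.9379 Fy=8.9586 x'=7.3828 y'=-2.8802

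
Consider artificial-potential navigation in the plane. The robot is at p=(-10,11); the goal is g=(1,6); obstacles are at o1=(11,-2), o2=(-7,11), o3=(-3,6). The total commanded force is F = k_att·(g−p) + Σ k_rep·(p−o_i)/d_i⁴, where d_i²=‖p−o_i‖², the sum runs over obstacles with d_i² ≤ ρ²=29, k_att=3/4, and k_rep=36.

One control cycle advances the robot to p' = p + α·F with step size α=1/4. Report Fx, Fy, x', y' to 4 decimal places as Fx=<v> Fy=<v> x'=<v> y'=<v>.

F_att = 3/4·(g−p) = 3/4·(11,-5) = (8.2500,-3.7500)
o1: d²=610 > ρ²=29 → inactive
o2: d²=9 ≤ ρ²=29; F_rep = 36·(-3,0)/9² = (-1.3333,0.0000)
o3: d²=74 > ρ²=29 → inactive
F = F_att + ΣF_rep = (6.9167,-3.7500)
p' = p + 1/4·F = (-8.2708,10.0625)

Fx=6.9167 Fy=-3.7500 x'=-8.2708 y'=10.0625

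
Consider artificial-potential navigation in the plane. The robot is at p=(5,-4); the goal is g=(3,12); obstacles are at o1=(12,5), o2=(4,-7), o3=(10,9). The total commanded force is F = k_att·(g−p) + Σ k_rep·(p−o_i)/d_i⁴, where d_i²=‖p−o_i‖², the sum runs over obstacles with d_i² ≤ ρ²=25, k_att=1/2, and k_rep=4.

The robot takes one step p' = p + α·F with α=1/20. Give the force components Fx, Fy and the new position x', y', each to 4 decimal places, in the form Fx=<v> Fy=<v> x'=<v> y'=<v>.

Fx=-0.9600 Fy=8.1200 x'=4.9520 y'=-3.5940

F_att = 1/2·(g−p) = 1/2·(-2,16) = (-1.0000,8.0000)
o1: d²=130 > ρ²=25 → inactive
o2: d²=10 ≤ ρ²=25; F_rep = 4·(1,3)/10² = (0.0400,0.1200)
o3: d²=194 > ρ²=25 → inactive
F = F_att + ΣF_rep = (-0.9600,8.1200)
p' = p + 1/20·F = (4.9520,-3.5940)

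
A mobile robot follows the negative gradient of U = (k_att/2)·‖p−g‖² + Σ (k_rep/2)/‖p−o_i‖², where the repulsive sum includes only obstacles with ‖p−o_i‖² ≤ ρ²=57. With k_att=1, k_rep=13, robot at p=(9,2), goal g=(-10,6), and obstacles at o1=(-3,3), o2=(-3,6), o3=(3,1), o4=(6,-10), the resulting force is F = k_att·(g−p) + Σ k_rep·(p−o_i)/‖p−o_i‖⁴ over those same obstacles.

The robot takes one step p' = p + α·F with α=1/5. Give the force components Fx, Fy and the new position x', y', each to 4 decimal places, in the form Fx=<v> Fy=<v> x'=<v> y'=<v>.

Fx=-18.9430 Fy=4.0095 x'=5.2114 y'=2.8019

F_att = 1·(g−p) = 1·(-19,4) = (-19.0000,4.0000)
o1: d²=145 > ρ²=57 → inactive
o2: d²=160 > ρ²=57 → inactive
o3: d²=37 ≤ ρ²=57; F_rep = 13·(6,1)/37² = (0.0570,0.0095)
o4: d²=153 > ρ²=57 → inactive
F = F_att + ΣF_rep = (-18.9430,4.0095)
p' = p + 1/5·F = (5.2114,2.8019)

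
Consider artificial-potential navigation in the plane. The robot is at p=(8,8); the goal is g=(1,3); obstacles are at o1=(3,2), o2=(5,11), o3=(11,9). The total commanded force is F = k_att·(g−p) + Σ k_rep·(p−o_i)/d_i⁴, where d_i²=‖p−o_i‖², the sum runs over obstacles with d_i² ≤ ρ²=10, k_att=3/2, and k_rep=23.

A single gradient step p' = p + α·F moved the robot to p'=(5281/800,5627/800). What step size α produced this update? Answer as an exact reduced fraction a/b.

F_att = 3/2·(g−p) = 3/2·(-7,-5) = (-10.5000,-7.5000)
o1: d²=61 > ρ²=10 → inactive
o2: d²=18 > ρ²=10 → inactive
o3: d²=10 ≤ ρ²=10; F_rep = 23·(-3,-1)/10² = (-0.6900,-0.2300)
F = F_att + ΣF_rep = (-11.1900,-7.7300)
Δp = p'−p = (-1.3987,-0.9663); α = Δx/Fx = (-1119/800) / (-1119/100) = 1/8
check: Δy/Fy = (-773/800) / (-773/100) = 1/8 ✓

α = 1/8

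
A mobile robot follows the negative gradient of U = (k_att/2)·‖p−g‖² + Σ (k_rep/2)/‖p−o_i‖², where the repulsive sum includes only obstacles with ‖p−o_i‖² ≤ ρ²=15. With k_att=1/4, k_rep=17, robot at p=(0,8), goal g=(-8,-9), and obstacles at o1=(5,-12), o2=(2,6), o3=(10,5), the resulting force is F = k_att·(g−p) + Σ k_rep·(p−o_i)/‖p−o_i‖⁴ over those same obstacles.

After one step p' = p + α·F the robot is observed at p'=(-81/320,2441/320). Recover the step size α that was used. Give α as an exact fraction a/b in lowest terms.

F_att = 1/4·(g−p) = 1/4·(-8,-17) = (-2.0000,-4.2500)
o1: d²=425 > ρ²=15 → inactive
o2: d²=8 ≤ ρ²=15; F_rep = 17·(-2,2)/8² = (-0.5312,0.5312)
o3: d²=109 > ρ²=15 → inactive
F = F_att + ΣF_rep = (-2.5312,-3.7188)
Δp = p'−p = (-0.2531,-0.3719); α = Δx/Fx = (-81/320) / (-81/32) = 1/10
check: Δy/Fy = (-119/320) / (-119/32) = 1/10 ✓

α = 1/10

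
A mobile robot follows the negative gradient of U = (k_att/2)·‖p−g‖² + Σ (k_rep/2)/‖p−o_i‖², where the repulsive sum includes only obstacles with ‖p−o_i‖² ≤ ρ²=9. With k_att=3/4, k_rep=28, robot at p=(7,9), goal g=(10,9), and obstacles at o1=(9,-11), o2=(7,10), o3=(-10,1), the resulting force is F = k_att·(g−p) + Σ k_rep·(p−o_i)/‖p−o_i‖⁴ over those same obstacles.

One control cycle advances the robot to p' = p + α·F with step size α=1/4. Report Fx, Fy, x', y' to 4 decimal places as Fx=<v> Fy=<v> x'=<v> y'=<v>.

F_att = 3/4·(g−p) = 3/4·(3,0) = (2.2500,0.0000)
o1: d²=404 > ρ²=9 → inactive
o2: d²=1 ≤ ρ²=9; F_rep = 28·(0,-1)/1² = (0.0000,-28.0000)
o3: d²=353 > ρ²=9 → inactive
F = F_att + ΣF_rep = (2.2500,-28.0000)
p' = p + 1/4·F = (7.5625,2.0000)

Fx=2.2500 Fy=-28.0000 x'=7.5625 y'=2.0000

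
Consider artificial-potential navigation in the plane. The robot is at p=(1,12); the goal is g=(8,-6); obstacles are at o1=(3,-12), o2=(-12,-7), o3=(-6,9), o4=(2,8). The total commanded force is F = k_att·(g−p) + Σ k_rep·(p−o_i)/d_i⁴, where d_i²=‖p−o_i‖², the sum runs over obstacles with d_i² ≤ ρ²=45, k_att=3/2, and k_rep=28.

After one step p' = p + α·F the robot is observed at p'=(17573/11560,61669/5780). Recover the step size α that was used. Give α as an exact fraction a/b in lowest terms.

F_att = 3/2·(g−p) = 3/2·(7,-18) = (10.5000,-27.0000)
o1: d²=580 > ρ²=45 → inactive
o2: d²=530 > ρ²=45 → inactive
o3: d²=58 > ρ²=45 → inactive
o4: d²=17 ≤ ρ²=45; F_rep = 28·(-1,4)/17² = (-0.0969,0.3875)
F = F_att + ΣF_rep = (10.4031,-26.6125)
Δp = p'−p = (0.5202,-1.3306); α = Δx/Fx = (6013/11560) / (6013/578) = 1/20
check: Δy/Fy = (-7691/5780) / (-7691/289) = 1/20 ✓

α = 1/20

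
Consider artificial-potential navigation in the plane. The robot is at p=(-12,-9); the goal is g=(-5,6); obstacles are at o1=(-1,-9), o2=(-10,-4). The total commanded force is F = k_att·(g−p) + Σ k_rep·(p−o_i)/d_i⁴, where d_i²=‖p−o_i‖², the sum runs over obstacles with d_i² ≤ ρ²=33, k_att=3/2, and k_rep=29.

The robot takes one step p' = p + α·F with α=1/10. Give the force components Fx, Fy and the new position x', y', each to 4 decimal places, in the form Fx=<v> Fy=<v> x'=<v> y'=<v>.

Fx=10.4310 Fy=22.3276 x'=-10.9569 y'=-6.7672

F_att = 3/2·(g−p) = 3/2·(7,15) = (10.5000,22.5000)
o1: d²=121 > ρ²=33 → inactive
o2: d²=29 ≤ ρ²=33; F_rep = 29·(-2,-5)/29² = (-0.0690,-0.1724)
F = F_att + ΣF_rep = (10.4310,22.3276)
p' = p + 1/10·F = (-10.9569,-6.7672)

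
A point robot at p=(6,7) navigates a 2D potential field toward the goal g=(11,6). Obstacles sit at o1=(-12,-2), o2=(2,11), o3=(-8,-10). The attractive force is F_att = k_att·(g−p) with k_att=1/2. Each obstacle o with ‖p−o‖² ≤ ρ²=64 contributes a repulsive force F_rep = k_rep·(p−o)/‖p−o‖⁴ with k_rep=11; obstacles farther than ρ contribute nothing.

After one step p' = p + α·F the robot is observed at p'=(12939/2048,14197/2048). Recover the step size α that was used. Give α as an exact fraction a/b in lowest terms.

α = 1/8

F_att = 1/2·(g−p) = 1/2·(5,-1) = (2.5000,-0.5000)
o1: d²=405 > ρ²=64 → inactive
o2: d²=32 ≤ ρ²=64; F_rep = 11·(4,-4)/32² = (0.0430,-0.0430)
o3: d²=485 > ρ²=64 → inactive
F = F_att + ΣF_rep = (2.5430,-0.5430)
Δp = p'−p = (0.3179,-0.0679); α = Δx/Fx = (651/2048) / (651/256) = 1/8
check: Δy/Fy = (-139/2048) / (-139/256) = 1/8 ✓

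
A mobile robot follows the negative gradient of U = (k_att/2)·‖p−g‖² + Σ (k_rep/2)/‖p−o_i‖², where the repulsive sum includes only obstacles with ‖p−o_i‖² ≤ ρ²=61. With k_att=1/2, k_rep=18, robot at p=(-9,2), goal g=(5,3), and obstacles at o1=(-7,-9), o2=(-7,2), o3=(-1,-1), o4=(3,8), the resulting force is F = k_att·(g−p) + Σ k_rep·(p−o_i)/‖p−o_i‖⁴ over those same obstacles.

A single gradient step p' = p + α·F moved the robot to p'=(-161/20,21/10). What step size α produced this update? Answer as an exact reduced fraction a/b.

F_att = 1/2·(g−p) = 1/2·(14,1) = (7.0000,0.5000)
o1: d²=125 > ρ²=61 → inactive
o2: d²=4 ≤ ρ²=61; F_rep = 18·(-2,0)/4² = (-2.2500,0.0000)
o3: d²=73 > ρ²=61 → inactive
o4: d²=180 > ρ²=61 → inactive
F = F_att + ΣF_rep = (4.7500,0.5000)
Δp = p'−p = (0.9500,0.1000); α = Δx/Fx = (19/20) / (19/4) = 1/5
check: Δy/Fy = (1/10) / (1/2) = 1/5 ✓

α = 1/5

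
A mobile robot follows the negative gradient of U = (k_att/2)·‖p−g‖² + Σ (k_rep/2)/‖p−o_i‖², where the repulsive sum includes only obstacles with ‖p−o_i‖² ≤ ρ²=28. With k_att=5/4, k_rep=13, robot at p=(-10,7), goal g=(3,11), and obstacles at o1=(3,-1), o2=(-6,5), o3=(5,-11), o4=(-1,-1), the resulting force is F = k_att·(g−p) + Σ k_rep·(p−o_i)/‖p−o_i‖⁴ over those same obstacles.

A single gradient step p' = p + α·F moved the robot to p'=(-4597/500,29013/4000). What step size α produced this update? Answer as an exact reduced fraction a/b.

α = 1/20

F_att = 5/4·(g−p) = 5/4·(13,4) = (16.2500,5.0000)
o1: d²=233 > ρ²=28 → inactive
o2: d²=20 ≤ ρ²=28; F_rep = 13·(-4,2)/20² = (-0.1300,0.0650)
o3: d²=549 > ρ²=28 → inactive
o4: d²=145 > ρ²=28 → inactive
F = F_att + ΣF_rep = (16.1200,5.0650)
Δp = p'−p = (0.8060,0.2532); α = Δx/Fx = (403/500) / (403/25) = 1/20
check: Δy/Fy = (1013/4000) / (1013/200) = 1/20 ✓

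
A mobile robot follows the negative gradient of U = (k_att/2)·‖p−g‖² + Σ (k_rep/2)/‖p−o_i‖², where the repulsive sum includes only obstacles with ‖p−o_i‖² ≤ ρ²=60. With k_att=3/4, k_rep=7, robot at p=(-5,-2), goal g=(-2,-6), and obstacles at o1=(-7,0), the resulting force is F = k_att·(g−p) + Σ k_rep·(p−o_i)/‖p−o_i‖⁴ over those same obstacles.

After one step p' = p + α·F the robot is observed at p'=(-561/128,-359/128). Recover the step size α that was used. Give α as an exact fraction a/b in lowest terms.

α = 1/4

F_att = 3/4·(g−p) = 3/4·(3,-4) = (2.2500,-3.0000)
o1: d²=8 ≤ ρ²=60; F_rep = 7·(2,-2)/8² = (0.2188,-0.2188)
F = F_att + ΣF_rep = (2.4688,-3.2188)
Δp = p'−p = (0.6172,-0.8047); α = Δx/Fx = (79/128) / (79/32) = 1/4
check: Δy/Fy = (-103/128) / (-103/32) = 1/4 ✓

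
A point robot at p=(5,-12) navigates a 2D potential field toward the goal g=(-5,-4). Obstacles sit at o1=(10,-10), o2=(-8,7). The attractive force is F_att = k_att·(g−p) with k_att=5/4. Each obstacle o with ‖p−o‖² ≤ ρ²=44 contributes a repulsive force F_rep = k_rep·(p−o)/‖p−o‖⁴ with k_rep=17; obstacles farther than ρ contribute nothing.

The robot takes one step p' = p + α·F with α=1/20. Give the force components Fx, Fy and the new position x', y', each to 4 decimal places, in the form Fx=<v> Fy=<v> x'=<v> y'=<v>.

Fx=-12.6011 Fy=9.9596 x'=4.3699 y'=-11.5020

F_att = 5/4·(g−p) = 5/4·(-10,8) = (-12.5000,10.0000)
o1: d²=29 ≤ ρ²=44; F_rep = 17·(-5,-2)/29² = (-0.1011,-0.0404)
o2: d²=530 > ρ²=44 → inactive
F = F_att + ΣF_rep = (-12.6011,9.9596)
p' = p + 1/20·F = (4.3699,-11.5020)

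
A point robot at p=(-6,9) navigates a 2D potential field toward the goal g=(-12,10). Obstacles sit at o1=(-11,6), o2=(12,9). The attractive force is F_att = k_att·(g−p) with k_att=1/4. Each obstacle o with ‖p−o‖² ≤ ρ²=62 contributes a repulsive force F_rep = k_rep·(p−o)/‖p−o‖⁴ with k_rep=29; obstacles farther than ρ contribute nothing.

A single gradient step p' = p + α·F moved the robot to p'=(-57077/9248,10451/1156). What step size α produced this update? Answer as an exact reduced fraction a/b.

F_att = 1/4·(g−p) = 1/4·(-6,1) = (-1.5000,0.2500)
o1: d²=34 ≤ ρ²=62; F_rep = 29·(5,3)/34² = (0.1254,0.0753)
o2: d²=324 > ρ²=62 → inactive
F = F_att + ΣF_rep = (-1.3746,0.3253)
Δp = p'−p = (-0.1718,0.0407); α = Δx/Fx = (-1589/9248) / (-1589/1156) = 1/8
check: Δy/Fy = (47/1156) / (94/289) = 1/8 ✓

α = 1/8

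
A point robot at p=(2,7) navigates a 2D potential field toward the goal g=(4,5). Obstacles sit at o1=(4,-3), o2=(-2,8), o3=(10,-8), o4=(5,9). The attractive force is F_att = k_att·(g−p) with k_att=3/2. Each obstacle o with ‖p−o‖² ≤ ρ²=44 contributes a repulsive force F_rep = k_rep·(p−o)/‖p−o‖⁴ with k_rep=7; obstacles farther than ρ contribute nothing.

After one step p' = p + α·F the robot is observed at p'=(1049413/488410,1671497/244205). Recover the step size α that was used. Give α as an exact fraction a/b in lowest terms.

F_att = 3/2·(g−p) = 3/2·(2,-2) = (3.0000,-3.0000)
o1: d²=104 > ρ²=44 → inactive
o2: d²=17 ≤ ρ²=44; F_rep = 7·(4,-1)/17² = (0.0969,-0.0242)
o3: d²=289 > ρ²=44 → inactive
o4: d²=13 ≤ ρ²=44; F_rep = 7·(-3,-2)/13² = (-0.1243,-0.0828)
F = F_att + ΣF_rep = (2.9726,-3.1071)
Δp = p'−p = (0.1486,-0.1554); α = Δx/Fx = (72593/488410) / (145186/48841) = 1/20
check: Δy/Fy = (-37938/244205) / (-151752/48841) = 1/20 ✓

α = 1/20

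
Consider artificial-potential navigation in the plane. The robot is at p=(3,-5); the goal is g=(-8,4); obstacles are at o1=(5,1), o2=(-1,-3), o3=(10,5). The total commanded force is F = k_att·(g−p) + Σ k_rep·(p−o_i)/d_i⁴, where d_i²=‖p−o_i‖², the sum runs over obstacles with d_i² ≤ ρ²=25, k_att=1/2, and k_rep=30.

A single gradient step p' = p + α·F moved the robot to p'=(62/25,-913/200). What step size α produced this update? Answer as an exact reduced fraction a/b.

α = 1/10

F_att = 1/2·(g−p) = 1/2·(-11,9) = (-5.5000,4.5000)
o1: d²=40 > ρ²=25 → inactive
o2: d²=20 ≤ ρ²=25; F_rep = 30·(4,-2)/20² = (0.3000,-0.1500)
o3: d²=149 > ρ²=25 → inactive
F = F_att + ΣF_rep = (-5.2000,4.3500)
Δp = p'−p = (-0.5200,0.4350); α = Δx/Fx = (-13/25) / (-26/5) = 1/10
check: Δy/Fy = (87/200) / (87/20) = 1/10 ✓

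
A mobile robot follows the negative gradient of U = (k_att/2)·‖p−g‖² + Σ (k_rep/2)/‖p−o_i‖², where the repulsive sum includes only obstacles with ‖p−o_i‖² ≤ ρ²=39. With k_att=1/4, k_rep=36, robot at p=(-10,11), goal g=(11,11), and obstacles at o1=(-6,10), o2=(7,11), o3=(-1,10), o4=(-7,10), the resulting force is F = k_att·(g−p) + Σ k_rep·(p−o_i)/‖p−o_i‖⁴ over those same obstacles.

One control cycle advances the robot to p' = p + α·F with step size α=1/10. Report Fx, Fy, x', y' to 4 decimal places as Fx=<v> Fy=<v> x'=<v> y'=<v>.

Fx=3.6717 Fy=0.4846 x'=-9.6328 y'=11.0485

F_att = 1/4·(g−p) = 1/4·(21,0) = (5.2500,0.0000)
o1: d²=17 ≤ ρ²=39; F_rep = 36·(-4,1)/17² = (-0.4983,0.1246)
o2: d²=289 > ρ²=39 → inactive
o3: d²=82 > ρ²=39 → inactive
o4: d²=10 ≤ ρ²=39; F_rep = 36·(-3,1)/10² = (-1.0800,0.3600)
F = F_att + ΣF_rep = (3.6717,0.4846)
p' = p + 1/10·F = (-9.6328,11.0485)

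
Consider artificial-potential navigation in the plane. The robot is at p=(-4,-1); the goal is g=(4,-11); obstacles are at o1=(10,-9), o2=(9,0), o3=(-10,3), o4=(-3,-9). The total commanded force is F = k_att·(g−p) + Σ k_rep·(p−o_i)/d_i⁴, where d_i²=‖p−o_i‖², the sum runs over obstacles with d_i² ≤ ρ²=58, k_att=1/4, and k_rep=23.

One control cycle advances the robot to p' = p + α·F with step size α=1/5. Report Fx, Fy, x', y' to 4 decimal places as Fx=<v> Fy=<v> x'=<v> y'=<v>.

Fx=2.0510 Fy=-2.5340 x'=-3.5898 y'=-1.5068

F_att = 1/4·(g−p) = 1/4·(8,-10) = (2.0000,-2.5000)
o1: d²=260 > ρ²=58 → inactive
o2: d²=170 > ρ²=58 → inactive
o3: d²=52 ≤ ρ²=58; F_rep = 23·(6,-4)/52² = (0.0510,-0.0340)
o4: d²=65 > ρ²=58 → inactive
F = F_att + ΣF_rep = (2.0510,-2.5340)
p' = p + 1/5·F = (-3.5898,-1.5068)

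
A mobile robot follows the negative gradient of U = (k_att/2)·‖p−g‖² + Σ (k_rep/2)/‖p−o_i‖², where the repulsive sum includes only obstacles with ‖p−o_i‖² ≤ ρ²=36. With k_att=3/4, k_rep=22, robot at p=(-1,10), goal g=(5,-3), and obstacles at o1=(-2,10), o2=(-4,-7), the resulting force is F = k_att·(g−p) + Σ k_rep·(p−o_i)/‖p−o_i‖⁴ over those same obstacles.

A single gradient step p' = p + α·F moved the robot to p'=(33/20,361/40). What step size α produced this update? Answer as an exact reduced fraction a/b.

α = 1/10

F_att = 3/4·(g−p) = 3/4·(6,-13) = (4.5000,-9.7500)
o1: d²=1 ≤ ρ²=36; F_rep = 22·(1,0)/1² = (22.0000,0.0000)
o2: d²=298 > ρ²=36 → inactive
F = F_att + ΣF_rep = (26.5000,-9.7500)
Δp = p'−p = (2.6500,-0.9750); α = Δx/Fx = (53/20) / (53/2) = 1/10
check: Δy/Fy = (-39/40) / (-39/4) = 1/10 ✓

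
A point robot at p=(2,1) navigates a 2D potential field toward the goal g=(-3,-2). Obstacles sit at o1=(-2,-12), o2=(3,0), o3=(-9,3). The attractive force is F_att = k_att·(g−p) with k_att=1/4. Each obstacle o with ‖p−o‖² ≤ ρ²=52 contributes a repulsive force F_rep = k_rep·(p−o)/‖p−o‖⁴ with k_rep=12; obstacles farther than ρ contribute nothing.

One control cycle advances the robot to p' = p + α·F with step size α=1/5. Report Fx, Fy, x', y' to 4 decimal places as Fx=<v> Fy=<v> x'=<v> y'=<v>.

F_att = 1/4·(g−p) = 1/4·(-5,-3) = (-1.2500,-0.7500)
o1: d²=185 > ρ²=52 → inactive
o2: d²=2 ≤ ρ²=52; F_rep = 12·(-1,1)/2² = (-3.0000,3.0000)
o3: d²=125 > ρ²=52 → inactive
F = F_att + ΣF_rep = (-4.2500,2.2500)
p' = p + 1/5·F = (1.1500,1.4500)

Fx=-4.2500 Fy=2.2500 x'=1.1500 y'=1.4500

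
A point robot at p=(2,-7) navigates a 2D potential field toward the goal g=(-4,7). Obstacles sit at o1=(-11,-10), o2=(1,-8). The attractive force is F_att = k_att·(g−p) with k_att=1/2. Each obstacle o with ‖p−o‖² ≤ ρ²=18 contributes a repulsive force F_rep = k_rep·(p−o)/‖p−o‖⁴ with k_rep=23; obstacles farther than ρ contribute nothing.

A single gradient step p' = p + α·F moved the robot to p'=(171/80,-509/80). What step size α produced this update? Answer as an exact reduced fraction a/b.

α = 1/20

F_att = 1/2·(g−p) = 1/2·(-6,14) = (-3.0000,7.0000)
o1: d²=178 > ρ²=18 → inactive
o2: d²=2 ≤ ρ²=18; F_rep = 23·(1,1)/2² = (5.7500,5.7500)
F = F_att + ΣF_rep = (2.7500,12.7500)
Δp = p'−p = (0.1375,0.6375); α = Δx/Fx = (11/80) / (11/4) = 1/20
check: Δy/Fy = (51/80) / (51/4) = 1/20 ✓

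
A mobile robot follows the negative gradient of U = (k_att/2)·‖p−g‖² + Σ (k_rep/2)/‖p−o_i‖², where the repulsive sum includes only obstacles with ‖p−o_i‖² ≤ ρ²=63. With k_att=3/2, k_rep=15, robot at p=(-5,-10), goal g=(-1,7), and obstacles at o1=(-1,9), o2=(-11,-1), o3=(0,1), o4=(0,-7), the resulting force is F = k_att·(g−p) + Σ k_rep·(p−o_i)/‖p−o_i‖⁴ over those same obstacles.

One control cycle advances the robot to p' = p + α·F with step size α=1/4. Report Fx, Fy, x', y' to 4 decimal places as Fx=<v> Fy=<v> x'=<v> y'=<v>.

Fx=5.9351 Fy=25.4611 x'=-3.5162 y'=-3.6347

F_att = 3/2·(g−p) = 3/2·(4,17) = (6.0000,25.5000)
o1: d²=377 > ρ²=63 → inactive
o2: d²=117 > ρ²=63 → inactive
o3: d²=146 > ρ²=63 → inactive
o4: d²=34 ≤ ρ²=63; F_rep = 15·(-5,-3)/34² = (-0.0649,-0.0389)
F = F_att + ΣF_rep = (5.9351,25.4611)
p' = p + 1/4·F = (-3.5162,-3.6347)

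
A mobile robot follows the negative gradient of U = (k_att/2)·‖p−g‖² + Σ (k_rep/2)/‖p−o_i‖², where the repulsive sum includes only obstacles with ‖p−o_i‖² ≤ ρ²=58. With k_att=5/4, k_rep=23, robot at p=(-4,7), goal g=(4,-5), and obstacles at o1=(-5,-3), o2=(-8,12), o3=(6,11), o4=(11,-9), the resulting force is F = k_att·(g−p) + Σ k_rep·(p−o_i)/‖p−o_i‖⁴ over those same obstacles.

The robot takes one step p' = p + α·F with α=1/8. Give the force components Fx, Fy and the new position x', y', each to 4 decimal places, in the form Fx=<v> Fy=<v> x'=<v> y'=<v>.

F_att = 5/4·(g−p) = 5/4·(8,-12) = (10.0000,-15.0000)
o1: d²=101 > ρ²=58 → inactive
o2: d²=41 ≤ ρ²=58; F_rep = 23·(4,-5)/41² = (0.0547,-0.0684)
o3: d²=116 > ρ²=58 → inactive
o4: d²=481 > ρ²=58 → inactive
F = F_att + ΣF_rep = (10.0547,-15.0684)
p' = p + 1/8·F = (-2.7432,5.1164)

Fx=10.0547 Fy=-15.0684 x'=-2.7432 y'=5.1164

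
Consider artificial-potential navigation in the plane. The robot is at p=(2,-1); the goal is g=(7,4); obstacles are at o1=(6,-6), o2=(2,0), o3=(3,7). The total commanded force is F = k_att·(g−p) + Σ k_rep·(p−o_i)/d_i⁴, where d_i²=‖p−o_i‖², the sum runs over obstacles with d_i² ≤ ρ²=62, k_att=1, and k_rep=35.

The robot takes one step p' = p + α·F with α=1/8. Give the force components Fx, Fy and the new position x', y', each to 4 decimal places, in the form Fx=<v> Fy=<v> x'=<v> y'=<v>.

F_att = 1·(g−p) = 1·(5,5) = (5.0000,5.0000)
o1: d²=41 ≤ ρ²=62; F_rep = 35·(-4,5)/41² = (-0.0833,0.1041)
o2: d²=1 ≤ ρ²=62; F_rep = 35·(0,-1)/1² = (0.0000,-35.0000)
o3: d²=65 > ρ²=62 → inactive
F = F_att + ΣF_rep = (4.9167,-29.8959)
p' = p + 1/8·F = (2.6146,-4.7370)

Fx=4.9167 Fy=-29.8959 x'=2.6146 y'=-4.7370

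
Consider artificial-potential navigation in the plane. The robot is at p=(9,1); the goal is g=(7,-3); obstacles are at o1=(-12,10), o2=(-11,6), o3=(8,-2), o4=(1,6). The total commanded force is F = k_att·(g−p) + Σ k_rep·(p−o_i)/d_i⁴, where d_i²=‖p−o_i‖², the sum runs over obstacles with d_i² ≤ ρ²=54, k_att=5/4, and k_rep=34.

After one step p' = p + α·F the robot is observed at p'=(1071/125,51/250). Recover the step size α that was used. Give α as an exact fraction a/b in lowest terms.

α = 1/5

F_att = 5/4·(g−p) = 5/4·(-2,-4) = (-2.5000,-5.0000)
o1: d²=522 > ρ²=54 → inactive
o2: d²=425 > ρ²=54 → inactive
o3: d²=10 ≤ ρ²=54; F_rep = 34·(1,3)/10² = (0.3400,1.0200)
o4: d²=89 > ρ²=54 → inactive
F = F_att + ΣF_rep = (-2.1600,-3.9800)
Δp = p'−p = (-0.4320,-0.7960); α = Δx/Fx = (-54/125) / (-54/25) = 1/5
check: Δy/Fy = (-199/250) / (-199/50) = 1/5 ✓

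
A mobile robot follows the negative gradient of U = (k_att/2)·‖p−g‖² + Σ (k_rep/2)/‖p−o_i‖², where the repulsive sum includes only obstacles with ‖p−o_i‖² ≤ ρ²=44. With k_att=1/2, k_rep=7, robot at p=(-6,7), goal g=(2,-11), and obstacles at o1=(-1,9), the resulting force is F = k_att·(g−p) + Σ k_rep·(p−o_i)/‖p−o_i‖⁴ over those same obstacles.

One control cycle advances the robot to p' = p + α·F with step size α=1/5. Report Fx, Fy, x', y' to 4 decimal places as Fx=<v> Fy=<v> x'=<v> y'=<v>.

F_att = 1/2·(g−p) = 1/2·(8,-18) = (4.0000,-9.0000)
o1: d²=29 ≤ ρ²=44; F_rep = 7·(-5,-2)/29² = (-0.0416,-0.0166)
F = F_att + ΣF_rep = (3.9584,-9.0166)
p' = p + 1/5·F = (-5.2083,5.1967)

Fx=3.9584 Fy=-9.0166 x'=-5.2083 y'=5.1967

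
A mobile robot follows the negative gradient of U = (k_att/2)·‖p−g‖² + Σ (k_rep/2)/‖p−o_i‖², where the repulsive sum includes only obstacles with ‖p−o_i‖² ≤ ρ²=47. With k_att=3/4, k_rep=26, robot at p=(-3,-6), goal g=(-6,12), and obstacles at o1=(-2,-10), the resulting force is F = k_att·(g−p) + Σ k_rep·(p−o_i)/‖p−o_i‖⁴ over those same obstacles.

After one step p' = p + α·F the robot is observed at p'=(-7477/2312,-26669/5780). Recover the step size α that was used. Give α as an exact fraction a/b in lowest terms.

α = 1/10

F_att = 3/4·(g−p) = 3/4·(-3,18) = (-2.2500,13.5000)
o1: d²=17 ≤ ρ²=47; F_rep = 26·(-1,4)/17² = (-0.0900,0.3599)
F = F_att + ΣF_rep = (-2.3400,13.8599)
Δp = p'−p = (-0.2340,1.3860); α = Δx/Fx = (-541/2312) / (-2705/1156) = 1/10
check: Δy/Fy = (8011/5780) / (8011/578) = 1/10 ✓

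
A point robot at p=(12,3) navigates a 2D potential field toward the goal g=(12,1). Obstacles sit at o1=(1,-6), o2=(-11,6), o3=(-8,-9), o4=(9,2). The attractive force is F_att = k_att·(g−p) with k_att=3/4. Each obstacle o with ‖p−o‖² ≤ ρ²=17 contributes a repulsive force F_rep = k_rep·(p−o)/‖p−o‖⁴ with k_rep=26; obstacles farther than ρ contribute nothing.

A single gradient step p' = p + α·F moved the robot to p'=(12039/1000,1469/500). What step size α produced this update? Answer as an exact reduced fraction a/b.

F_att = 3/4·(g−p) = 3/4·(0,-2) = (0.0000,-1.5000)
o1: d²=202 > ρ²=17 → inactive
o2: d²=538 > ρ²=17 → inactive
o3: d²=544 > ρ²=17 → inactive
o4: d²=10 ≤ ρ²=17; F_rep = 26·(3,1)/10² = (0.7800,0.2600)
F = F_att + ΣF_rep = (0.7800,-1.2400)
Δp = p'−p = (0.0390,-0.0620); α = Δx/Fx = (39/1000) / (39/50) = 1/20
check: Δy/Fy = (-31/500) / (-31/25) = 1/20 ✓

α = 1/20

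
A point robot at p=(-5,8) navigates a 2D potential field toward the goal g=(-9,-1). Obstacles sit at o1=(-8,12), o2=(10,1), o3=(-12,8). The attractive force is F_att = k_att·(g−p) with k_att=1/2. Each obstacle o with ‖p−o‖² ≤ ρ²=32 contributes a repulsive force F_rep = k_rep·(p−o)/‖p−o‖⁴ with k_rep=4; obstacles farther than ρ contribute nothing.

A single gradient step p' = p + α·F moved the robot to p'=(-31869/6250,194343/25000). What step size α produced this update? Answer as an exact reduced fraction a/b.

F_att = 1/2·(g−p) = 1/2·(-4,-9) = (-2.0000,-4.5000)
o1: d²=25 ≤ ρ²=32; F_rep = 4·(3,-4)/25² = (0.0192,-0.0256)
o2: d²=274 > ρ²=32 → inactive
o3: d²=49 > ρ²=32 → inactive
F = F_att + ΣF_rep = (-1.9808,-4.5256)
Δp = p'−p = (-0.0990,-0.2263); α = Δx/Fx = (-619/6250) / (-1238/625) = 1/20
check: Δy/Fy = (-5657/25000) / (-5657/1250) = 1/20 ✓

α = 1/20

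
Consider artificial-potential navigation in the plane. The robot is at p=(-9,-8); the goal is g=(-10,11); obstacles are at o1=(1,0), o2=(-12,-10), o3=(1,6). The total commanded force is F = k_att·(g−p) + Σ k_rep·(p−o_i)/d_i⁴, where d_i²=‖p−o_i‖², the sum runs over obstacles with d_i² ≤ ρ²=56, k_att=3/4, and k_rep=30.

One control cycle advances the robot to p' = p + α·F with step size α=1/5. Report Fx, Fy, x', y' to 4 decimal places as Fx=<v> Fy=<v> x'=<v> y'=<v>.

F_att = 3/4·(g−p) = 3/4·(-1,19) = (-0.7500,14.2500)
o1: d²=164 > ρ²=56 → inactive
o2: d²=13 ≤ ρ²=56; F_rep = 30·(3,2)/13² = (0.5325,0.3550)
o3: d²=296 > ρ²=56 → inactive
F = F_att + ΣF_rep = (-0.2175,14.6050)
p' = p + 1/5·F = (-9.0435,-5.0790)

Fx=-0.2175 Fy=14.6050 x'=-9.0435 y'=-5.0790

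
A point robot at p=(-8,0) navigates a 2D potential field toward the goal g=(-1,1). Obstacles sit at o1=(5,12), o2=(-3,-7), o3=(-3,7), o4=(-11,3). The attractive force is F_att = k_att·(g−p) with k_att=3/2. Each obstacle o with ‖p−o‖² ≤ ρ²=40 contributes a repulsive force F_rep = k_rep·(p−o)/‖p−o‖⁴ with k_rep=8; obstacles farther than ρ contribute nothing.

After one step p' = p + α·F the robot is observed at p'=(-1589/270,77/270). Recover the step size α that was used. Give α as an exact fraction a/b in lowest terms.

F_att = 3/2·(g−p) = 3/2·(7,1) = (10.5000,1.5000)
o1: d²=313 > ρ²=40 → inactive
o2: d²=74 > ρ²=40 → inactive
o3: d²=74 > ρ²=40 → inactive
o4: d²=18 ≤ ρ²=40; F_rep = 8·(3,-3)/18² = (0.0741,-0.0741)
F = F_att + ΣF_rep = (10.5741,1.4259)
Δp = p'−p = (2.1148,0.2852); α = Δx/Fx = (571/270) / (571/54) = 1/5
check: Δy/Fy = (77/270) / (77/54) = 1/5 ✓

α = 1/5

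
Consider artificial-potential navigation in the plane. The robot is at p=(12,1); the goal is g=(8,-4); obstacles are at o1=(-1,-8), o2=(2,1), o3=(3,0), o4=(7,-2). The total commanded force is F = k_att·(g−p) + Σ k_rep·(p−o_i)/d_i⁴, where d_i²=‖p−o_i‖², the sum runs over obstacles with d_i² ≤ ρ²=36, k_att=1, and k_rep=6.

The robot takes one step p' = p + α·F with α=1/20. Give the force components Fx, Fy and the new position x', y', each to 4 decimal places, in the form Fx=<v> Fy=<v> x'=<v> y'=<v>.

Fx=-3.9740 Fy=-4.9844 x'=11.8013 y'=0.7508

F_att = 1·(g−p) = 1·(-4,-5) = (-4.0000,-5.0000)
o1: d²=250 > ρ²=36 → inactive
o2: d²=100 > ρ²=36 → inactive
o3: d²=82 > ρ²=36 → inactive
o4: d²=34 ≤ ρ²=36; F_rep = 6·(5,3)/34² = (0.0260,0.0156)
F = F_att + ΣF_rep = (-3.9740,-4.9844)
p' = p + 1/20·F = (11.8013,0.7508)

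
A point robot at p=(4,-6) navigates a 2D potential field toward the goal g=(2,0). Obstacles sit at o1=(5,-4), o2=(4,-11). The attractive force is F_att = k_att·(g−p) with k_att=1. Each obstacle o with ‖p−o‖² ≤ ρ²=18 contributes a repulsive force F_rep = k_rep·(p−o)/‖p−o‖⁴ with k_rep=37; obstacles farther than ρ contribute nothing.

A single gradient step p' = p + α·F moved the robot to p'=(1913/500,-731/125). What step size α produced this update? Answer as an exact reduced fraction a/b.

F_att = 1·(g−p) = 1·(-2,6) = (-2.0000,6.0000)
o1: d²=5 ≤ ρ²=18; F_rep = 37·(-1,-2)/5² = (-1.4800,-2.9600)
o2: d²=25 > ρ²=18 → inactive
F = F_att + ΣF_rep = (-3.4800,3.0400)
Δp = p'−p = (-0.1740,0.1520); α = Δx/Fx = (-87/500) / (-87/25) = 1/20
check: Δy/Fy = (19/125) / (76/25) = 1/20 ✓

α = 1/20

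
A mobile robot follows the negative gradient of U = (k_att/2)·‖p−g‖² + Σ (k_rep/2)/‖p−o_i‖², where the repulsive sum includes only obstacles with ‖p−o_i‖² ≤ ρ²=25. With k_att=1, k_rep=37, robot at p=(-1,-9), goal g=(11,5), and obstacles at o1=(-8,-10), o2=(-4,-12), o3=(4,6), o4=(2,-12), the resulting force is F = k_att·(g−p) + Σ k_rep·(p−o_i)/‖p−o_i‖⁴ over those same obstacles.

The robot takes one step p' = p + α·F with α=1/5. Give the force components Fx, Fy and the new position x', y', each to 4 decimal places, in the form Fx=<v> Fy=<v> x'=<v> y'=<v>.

Fx=12.0000 Fy=14.6852 x'=1.4000 y'=-6.0630

F_att = 1·(g−p) = 1·(12,14) = (12.0000,14.0000)
o1: d²=50 > ρ²=25 → inactive
o2: d²=18 ≤ ρ²=25; F_rep = 37·(3,3)/18² = (0.3426,0.3426)
o3: d²=250 > ρ²=25 → inactive
o4: d²=18 ≤ ρ²=25; F_rep = 37·(-3,3)/18² = (-0.3426,0.3426)
F = F_att + ΣF_rep = (12.0000,14.6852)
p' = p + 1/5·F = (1.4000,-6.0630)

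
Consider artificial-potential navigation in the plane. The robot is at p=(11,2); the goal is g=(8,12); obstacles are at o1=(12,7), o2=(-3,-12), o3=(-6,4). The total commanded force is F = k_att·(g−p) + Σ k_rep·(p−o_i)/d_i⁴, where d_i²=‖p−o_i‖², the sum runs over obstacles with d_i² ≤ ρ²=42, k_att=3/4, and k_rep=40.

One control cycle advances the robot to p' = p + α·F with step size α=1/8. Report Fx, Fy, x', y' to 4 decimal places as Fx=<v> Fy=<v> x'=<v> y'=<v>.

Fx=-2.3092 Fy=7.2041 x'=10.7114 y'=2.9005

F_att = 3/4·(g−p) = 3/4·(-3,10) = (-2.2500,7.5000)
o1: d²=26 ≤ ρ²=42; F_rep = 40·(-1,-5)/26² = (-0.0592,-0.2959)
o2: d²=392 > ρ²=42 → inactive
o3: d²=293 > ρ²=42 → inactive
F = F_att + ΣF_rep = (-2.3092,7.2041)
p' = p + 1/8·F = (10.7114,2.9005)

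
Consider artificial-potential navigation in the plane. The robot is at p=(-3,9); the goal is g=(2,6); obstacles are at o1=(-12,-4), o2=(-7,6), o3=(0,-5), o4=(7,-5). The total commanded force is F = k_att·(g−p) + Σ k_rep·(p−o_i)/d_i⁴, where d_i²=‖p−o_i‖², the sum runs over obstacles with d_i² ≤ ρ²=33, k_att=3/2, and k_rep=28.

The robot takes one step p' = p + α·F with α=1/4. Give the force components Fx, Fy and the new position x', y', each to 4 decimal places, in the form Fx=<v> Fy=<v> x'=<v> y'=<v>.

Fx=7.6792 Fy=-4.3656 x'=-1.0802 y'=7.9086

F_att = 3/2·(g−p) = 3/2·(5,-3) = (7.5000,-4.5000)
o1: d²=250 > ρ²=33 → inactive
o2: d²=25 ≤ ρ²=33; F_rep = 28·(4,3)/25² = (0.1792,0.1344)
o3: d²=205 > ρ²=33 → inactive
o4: d²=296 > ρ²=33 → inactive
F = F_att + ΣF_rep = (7.6792,-4.3656)
p' = p + 1/4·F = (-1.0802,7.9086)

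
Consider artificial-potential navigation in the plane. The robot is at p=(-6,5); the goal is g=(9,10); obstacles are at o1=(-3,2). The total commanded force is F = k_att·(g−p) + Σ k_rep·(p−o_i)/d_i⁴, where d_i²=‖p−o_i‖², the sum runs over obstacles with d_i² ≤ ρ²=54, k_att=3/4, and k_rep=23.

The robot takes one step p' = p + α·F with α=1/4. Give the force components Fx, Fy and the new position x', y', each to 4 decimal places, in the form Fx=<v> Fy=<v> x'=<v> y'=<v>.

F_att = 3/4·(g−p) = 3/4·(15,5) = (11.2500,3.7500)
o1: d²=18 ≤ ρ²=54; F_rep = 23·(-3,3)/18² = (-0.2130,0.2130)
F = F_att + ΣF_rep = (11.0370,3.9630)
p' = p + 1/4·F = (-3.2407,5.9907)

Fx=11.0370 Fy=3.9630 x'=-3.2407 y'=5.9907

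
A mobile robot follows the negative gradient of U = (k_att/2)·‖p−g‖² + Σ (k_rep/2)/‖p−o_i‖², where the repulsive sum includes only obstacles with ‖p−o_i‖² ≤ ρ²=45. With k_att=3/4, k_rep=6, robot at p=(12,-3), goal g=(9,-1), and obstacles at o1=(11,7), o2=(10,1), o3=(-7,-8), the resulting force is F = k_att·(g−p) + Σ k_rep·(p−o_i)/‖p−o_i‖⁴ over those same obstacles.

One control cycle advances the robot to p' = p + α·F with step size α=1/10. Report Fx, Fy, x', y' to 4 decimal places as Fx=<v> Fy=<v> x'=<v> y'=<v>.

Fx=-2.2200 Fy=1.4400 x'=11.7780 y'=-2.8560

F_att = 3/4·(g−p) = 3/4·(-3,2) = (-2.2500,1.5000)
o1: d²=101 > ρ²=45 → inactive
o2: d²=20 ≤ ρ²=45; F_rep = 6·(2,-4)/20² = (0.0300,-0.0600)
o3: d²=386 > ρ²=45 → inactive
F = F_att + ΣF_rep = (-2.2200,1.4400)
p' = p + 1/10·F = (11.7780,-2.8560)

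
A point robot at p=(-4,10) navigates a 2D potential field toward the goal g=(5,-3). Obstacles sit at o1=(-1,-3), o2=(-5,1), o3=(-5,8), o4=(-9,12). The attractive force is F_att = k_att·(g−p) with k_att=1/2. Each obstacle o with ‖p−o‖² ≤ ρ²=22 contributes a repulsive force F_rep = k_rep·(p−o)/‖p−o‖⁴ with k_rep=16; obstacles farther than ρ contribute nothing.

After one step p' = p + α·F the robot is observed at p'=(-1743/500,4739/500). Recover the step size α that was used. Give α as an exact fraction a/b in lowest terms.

F_att = 1/2·(g−p) = 1/2·(9,-13) = (4.5000,-6.5000)
o1: d²=178 > ρ²=22 → inactive
o2: d²=82 > ρ²=22 → inactive
o3: d²=5 ≤ ρ²=22; F_rep = 16·(1,2)/5² = (0.6400,1.2800)
o4: d²=29 > ρ²=22 → inactive
F = F_att + ΣF_rep = (5.1400,-5.2200)
Δp = p'−p = (0.5140,-0.5220); α = Δx/Fx = (257/500) / (257/50) = 1/10
check: Δy/Fy = (-261/500) / (-261/50) = 1/10 ✓

α = 1/10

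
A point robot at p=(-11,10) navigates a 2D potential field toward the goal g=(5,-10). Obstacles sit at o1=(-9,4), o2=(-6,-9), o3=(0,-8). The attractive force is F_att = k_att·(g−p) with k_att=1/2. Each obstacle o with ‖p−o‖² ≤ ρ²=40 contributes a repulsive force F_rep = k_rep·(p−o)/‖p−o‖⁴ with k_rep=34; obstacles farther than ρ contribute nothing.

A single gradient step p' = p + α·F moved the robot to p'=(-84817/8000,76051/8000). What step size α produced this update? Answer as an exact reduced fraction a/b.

F_att = 1/2·(g−p) = 1/2·(16,-20) = (8.0000,-10.0000)
o1: d²=40 ≤ ρ²=40; F_rep = 34·(-2,6)/40² = (-0.0425,0.1275)
o2: d²=386 > ρ²=40 → inactive
o3: d²=445 > ρ²=40 → inactive
F = F_att + ΣF_rep = (7.9575,-9.8725)
Δp = p'−p = (0.3979,-0.4936); α = Δx/Fx = (3183/8000) / (3183/400) = 1/20
check: Δy/Fy = (-3949/8000) / (-3949/400) = 1/20 ✓

α = 1/20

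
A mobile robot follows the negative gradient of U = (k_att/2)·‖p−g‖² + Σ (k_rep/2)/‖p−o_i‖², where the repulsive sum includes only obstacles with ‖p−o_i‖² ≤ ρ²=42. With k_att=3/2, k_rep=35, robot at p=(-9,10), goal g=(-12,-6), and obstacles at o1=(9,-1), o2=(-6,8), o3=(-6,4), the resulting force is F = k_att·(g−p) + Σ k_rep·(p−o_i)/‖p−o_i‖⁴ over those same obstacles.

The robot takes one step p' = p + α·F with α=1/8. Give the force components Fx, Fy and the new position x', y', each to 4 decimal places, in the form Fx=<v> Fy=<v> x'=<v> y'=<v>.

F_att = 3/2·(g−p) = 3/2·(-3,-16) = (-4.5000,-24.0000)
o1: d²=445 > ρ²=42 → inactive
o2: d²=13 ≤ ρ²=42; F_rep = 35·(-3,2)/13² = (-0.6213,0.4142)
o3: d²=45 > ρ²=42 → inactive
F = F_att + ΣF_rep = (-5.1213,-23.5858)
p' = p + 1/8·F = (-9.6402,7.0518)

Fx=-5.1213 Fy=-23.5858 x'=-9.6402 y'=7.0518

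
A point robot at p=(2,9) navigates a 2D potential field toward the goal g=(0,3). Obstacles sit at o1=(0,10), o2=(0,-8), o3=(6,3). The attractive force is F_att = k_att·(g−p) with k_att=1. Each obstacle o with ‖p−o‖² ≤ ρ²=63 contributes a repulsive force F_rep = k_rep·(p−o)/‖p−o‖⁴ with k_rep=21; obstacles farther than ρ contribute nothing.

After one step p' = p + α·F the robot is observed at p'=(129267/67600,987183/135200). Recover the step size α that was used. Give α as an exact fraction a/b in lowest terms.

α = 1/4

F_att = 1·(g−p) = 1·(-2,-6) = (-2.0000,-6.0000)
o1: d²=5 ≤ ρ²=63; F_rep = 21·(2,-1)/5² = (1.6800,-0.8400)
o2: d²=293 > ρ²=63 → inactive
o3: d²=52 ≤ ρ²=63; F_rep = 21·(-4,6)/52² = (-0.0311,0.0466)
F = F_att + ΣF_rep = (-0.3511,-6.7934)
Δp = p'−p = (-0.0878,-1.6984); α = Δx/Fx = (-5933/67600) / (-5933/16900) = 1/4
check: Δy/Fy = (-229617/135200) / (-229617/33800) = 1/4 ✓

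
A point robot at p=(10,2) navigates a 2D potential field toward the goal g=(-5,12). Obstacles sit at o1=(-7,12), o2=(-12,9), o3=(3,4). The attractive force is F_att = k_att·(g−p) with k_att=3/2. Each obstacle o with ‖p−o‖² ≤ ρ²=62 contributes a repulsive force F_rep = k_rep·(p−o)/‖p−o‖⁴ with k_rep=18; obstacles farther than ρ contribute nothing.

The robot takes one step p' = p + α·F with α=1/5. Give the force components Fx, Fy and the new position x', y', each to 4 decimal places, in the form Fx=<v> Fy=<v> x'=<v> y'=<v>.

F_att = 3/2·(g−p) = 3/2·(-15,10) = (-22.5000,15.0000)
o1: d²=389 > ρ²=62 → inactive
o2: d²=533 > ρ²=62 → inactive
o3: d²=53 ≤ ρ²=62; F_rep = 18·(7,-2)/53² = (0.0449,-0.0128)
F = F_att + ΣF_rep = (-22.4551,14.9872)
p' = p + 1/5·F = (5.5090,4.9974)

Fx=-22.4551 Fy=14.9872 x'=5.5090 y'=4.9974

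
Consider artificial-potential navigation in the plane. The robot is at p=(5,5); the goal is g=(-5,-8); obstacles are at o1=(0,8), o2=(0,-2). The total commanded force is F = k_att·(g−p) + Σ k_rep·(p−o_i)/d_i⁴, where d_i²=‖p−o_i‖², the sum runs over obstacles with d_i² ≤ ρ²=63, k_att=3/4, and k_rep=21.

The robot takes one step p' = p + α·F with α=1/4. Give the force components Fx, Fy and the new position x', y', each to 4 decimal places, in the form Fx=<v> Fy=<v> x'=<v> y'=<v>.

F_att = 3/4·(g−p) = 3/4·(-10,-13) = (-7.5000,-9.7500)
o1: d²=34 ≤ ρ²=63; F_rep = 21·(5,-3)/34² = (0.0908,-0.0545)
o2: d²=74 > ρ²=63 → inactive
F = F_att + ΣF_rep = (-7.4092,-9.8045)
p' = p + 1/4·F = (3.1477,2.5489)

Fx=-7.4092 Fy=-9.8045 x'=3.1477 y'=2.5489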